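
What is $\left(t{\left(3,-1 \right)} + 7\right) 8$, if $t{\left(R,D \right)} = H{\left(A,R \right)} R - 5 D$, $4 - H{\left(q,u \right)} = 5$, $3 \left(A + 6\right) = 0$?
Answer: $72$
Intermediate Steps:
$A = -6$ ($A = -6 + \frac{1}{3} \cdot 0 = -6 + 0 = -6$)
$H{\left(q,u \right)} = -1$ ($H{\left(q,u \right)} = 4 - 5 = -1$)
$t{\left(R,D \right)} = - R - 5 D$
$\left(t{\left(3,-1 \right)} + 7\right) 8 = \left(\left(\left(-1\right) 3 - -5\right) + 7\right) 8 = \left(\left(-3 + 5\right) + 7\right) 8 = \left(2 + 7\right) 8 = 9 \cdot 8 = 72$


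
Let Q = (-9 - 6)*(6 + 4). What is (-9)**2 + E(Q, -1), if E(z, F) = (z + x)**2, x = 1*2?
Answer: 21985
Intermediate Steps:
Q = -150 (Q = -15*10 = -150)
x = 2
E(z, F) = (2 + z)**2 (E(z, F) = (z + 2)**2 = (2 + z)**2)
(-9)**2 + E(Q, -1) = (-9)**2 + (2 - 150)**2 = 81 + (-148)**2 = 81 + 21904 = 21985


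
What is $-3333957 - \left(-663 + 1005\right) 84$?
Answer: $-3362685$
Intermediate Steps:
$-3333957 - \left(-663 + 1005\right) 84 = -3333957 - 342 \cdot 84 = -3333957 - 28728 = -3362685$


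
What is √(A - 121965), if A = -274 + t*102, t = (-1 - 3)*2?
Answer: I*√123055 ≈ 350.79*I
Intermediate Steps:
t = -8 (t = -4*2 = -8)
A = -1090 (A = -274 - 8*102 = -274 - 816 = -1090)
√(A - 121965) = √(-1090 - 121965) = √(-123055) = I*√123055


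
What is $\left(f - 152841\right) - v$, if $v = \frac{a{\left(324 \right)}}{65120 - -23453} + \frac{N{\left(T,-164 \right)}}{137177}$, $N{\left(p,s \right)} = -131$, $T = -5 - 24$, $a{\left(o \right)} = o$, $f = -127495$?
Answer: $- \frac{3406132450671741}{12150178421} \approx -2.8034 \cdot 10^{5}$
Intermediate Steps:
$T = -29$ ($T = -5 - 24 = -29$)
$v = \frac{32842285}{12150178421}$ ($v = \frac{324}{65120 - -23453} - \frac{131}{137177} = \frac{324}{65120 + 23453} - \frac{131}{137177} = \frac{324}{88573} - \frac{131}{137177} = \frac{32842285}{12150178421} \approx 0.002703$)
$\left(f - 152841\right) - v = \left(-127495 - 152841\right) - \frac{32842285}{12150178421} = -280336 - \frac{32842285}{12150178421} = - \frac{3406132450671741}{12150178421}$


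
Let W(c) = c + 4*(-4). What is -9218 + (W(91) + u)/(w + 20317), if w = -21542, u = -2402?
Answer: -11289723/1225 ≈ -9216.1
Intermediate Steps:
W(c) = -16 + c (W(c) = c - 16 = -16 + c)
-9218 + (W(91) + u)/(w + 20317) = -9218 + ((-16 + 91) - 2402)/(-21542 + 20317) = -9218 + (75 - 2402)/(-1225) = -9218 - 2327*(-1/1225) = -9218 + 2327/1225 = -11289723/1225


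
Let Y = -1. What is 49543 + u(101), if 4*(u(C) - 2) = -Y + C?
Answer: 99141/2 ≈ 49571.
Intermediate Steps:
u(C) = 9/4 + C/4 (u(C) = 2 + (-1*(-1) + C)/4 = 2 + (1 + C)/4 = 2 + (1/4 + C/4) = 9/4 + C/4)
49543 + u(101) = 49543 + (9/4 + (1/4)*101) = 49543 + (9/4 + 101/4) = 49543 + 55/2 = 99141/2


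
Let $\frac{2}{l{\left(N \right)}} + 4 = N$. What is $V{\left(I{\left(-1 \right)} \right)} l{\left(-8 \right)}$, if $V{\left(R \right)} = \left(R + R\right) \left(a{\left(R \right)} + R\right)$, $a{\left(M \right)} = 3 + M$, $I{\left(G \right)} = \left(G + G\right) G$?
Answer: $- \frac{14}{3} \approx -4.6667$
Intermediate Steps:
$I{\left(G \right)} = 2 G^{2}$ ($I{\left(G \right)} = 2 G G = 2 G^{2}$)
$l{\left(N \right)} = \frac{2}{-4 + N}$
$V{\left(R \right)} = 2 R \left(3 + 2 R\right)$ ($V{\left(R \right)} = \left(R + R\right) \left(\left(3 + R\right) + R\right) = 2 R \left(3 + 2 R\right)$)
$V{\left(I{\left(-1 \right)} \right)} l{\left(-8 \right)} = 2 \cdot 2 \left(-1\right)^{2} \left(3 + 2 \cdot 2 \left(-1\right)^{2}\right) \frac{2}{-4 - 8} = 2 \cdot 2 \cdot 1 \left(3 + 2 \cdot 2 \cdot 1\right) \frac{2}{-12} = 2 \cdot 2 \left(3 + 2 \cdot 2\right) 2 \left(- \frac{1}{12}\right) = 2 \cdot 2 \left(3 + 4\right) \left(- \frac{1}{6}\right) = 2 \cdot 2 \cdot 7 \left(- \frac{1}{6}\right) = 28 \left(- \frac{1}{6}\right) = - \frac{14}{3}$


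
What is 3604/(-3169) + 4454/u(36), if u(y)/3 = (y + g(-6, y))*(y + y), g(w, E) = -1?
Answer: -6565757/11978820 ≈ -0.54811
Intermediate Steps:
u(y) = 6*y*(-1 + y) (u(y) = 3*((y - 1)*(y + y)) = 3*((-1 + y)*(2*y)) = 3*(2*y*(-1 + y)) = 6*y*(-1 + y))
3604/(-3169) + 4454/u(36) = 3604/(-3169) + 4454/((6*36*(-1 + 36))) = 3604*(-1/3169) + 4454/((6*36*35)) = -3604/3169 + 4454/7560 = -3604/3169 + 4454*(1/7560) = -3604/3169 + 2227/3780 = -6565757/11978820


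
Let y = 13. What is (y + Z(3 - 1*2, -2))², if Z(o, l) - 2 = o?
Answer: 256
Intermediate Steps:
Z(o, l) = 2 + o
(y + Z(3 - 1*2, -2))² = (13 + (2 + (3 - 1*2)))² = (13 + (2 + (3 - 2)))² = (13 + (2 + 1))² = (13 + 3)² = 16² = 256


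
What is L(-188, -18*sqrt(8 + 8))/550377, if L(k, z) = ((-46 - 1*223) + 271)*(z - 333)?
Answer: -90/61153 ≈ -0.0014717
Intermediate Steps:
L(k, z) = -666 + 2*z (L(k, z) = ((-46 - 223) + 271)*(-333 + z) = (-269 + 271)*(-333 + z) = 2*(-333 + z) = -666 + 2*z)
L(-188, -18*sqrt(8 + 8))/550377 = (-666 + 2*(-18*sqrt(8 + 8)))/550377 = (-666 + 2*(-18*sqrt(16)))*(1/550377) = (-666 + 2*(-18*4))*(1/550377) = (-666 + 2*(-72))*(1/550377) = (-666 - 144)*(1/550377) = -810*1/550377 = -90/61153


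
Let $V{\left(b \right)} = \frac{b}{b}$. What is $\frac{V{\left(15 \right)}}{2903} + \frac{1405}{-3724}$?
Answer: $- \frac{4074991}{10810772} \approx -0.37694$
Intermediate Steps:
$V{\left(b \right)} = 1$
$\frac{V{\left(15 \right)}}{2903} + \frac{1405}{-3724} = 1 \cdot \frac{1}{2903} + \frac{1405}{-3724} = 1 \cdot \frac{1}{2903} + 1405 \left(- \frac{1}{3724}\right) = \frac{1}{2903} - \frac{1405}{3724} = - \frac{4074991}{10810772}$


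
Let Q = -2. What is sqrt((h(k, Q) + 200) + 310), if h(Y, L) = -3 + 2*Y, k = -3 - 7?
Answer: sqrt(487) ≈ 22.068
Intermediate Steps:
k = -10
sqrt((h(k, Q) + 200) + 310) = sqrt(((-3 + 2*(-10)) + 200) + 310) = sqrt(((-3 - 20) + 200) + 310) = sqrt((-23 + 200) + 310) = sqrt(177 + 310) = sqrt(487)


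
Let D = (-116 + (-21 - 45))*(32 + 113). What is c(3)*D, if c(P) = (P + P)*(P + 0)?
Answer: -475020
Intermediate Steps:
c(P) = 2*P² (c(P) = (2*P)*P = 2*P²)
D = -26390 (D = (-116 - 66)*145 = -182*145 = -26390)
c(3)*D = (2*3²)*(-26390) = (2*9)*(-26390) = 18*(-26390) = -475020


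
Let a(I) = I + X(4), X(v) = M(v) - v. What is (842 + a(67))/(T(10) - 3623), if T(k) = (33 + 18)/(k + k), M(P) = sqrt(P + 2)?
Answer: -18100/72409 - 20*sqrt(6)/72409 ≈ -0.25065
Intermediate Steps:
M(P) = sqrt(2 + P)
X(v) = sqrt(2 + v) - v
T(k) = 51/(2*k) (T(k) = 51/((2*k)) = 51*(1/(2*k)) = 51/(2*k))
a(I) = -4 + I + sqrt(6) (a(I) = I + (sqrt(2 + 4) - 1*4) = I + (sqrt(6) - 4) = I + (-4 + sqrt(6)) = -4 + I + sqrt(6))
(842 + a(67))/(T(10) - 3623) = (842 + (-4 + 67 + sqrt(6)))/((51/2)/10 - 3623) = (842 + (63 + sqrt(6)))/((51/2)*(1/10) - 3623) = (905 + sqrt(6))/(51/20 - 3623) = (905 + sqrt(6))/(-72409/20) = (905 + sqrt(6))*(-20/72409) = -18100/72409 - 20*sqrt(6)/72409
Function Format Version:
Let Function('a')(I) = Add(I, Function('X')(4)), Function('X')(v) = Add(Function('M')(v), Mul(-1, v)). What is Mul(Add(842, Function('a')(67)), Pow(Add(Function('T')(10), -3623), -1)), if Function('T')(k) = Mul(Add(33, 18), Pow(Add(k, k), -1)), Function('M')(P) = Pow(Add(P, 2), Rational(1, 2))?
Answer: Add(Rational(-18100, 72409), Mul(Rational(-20, 72409), Pow(6, Rational(1, 2)))) ≈ -0.25065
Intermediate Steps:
Function('M')(P) = Pow(Add(2, P), Rational(1, 2))
Function('X')(v) = Add(Pow(Add(2, v), Rational(1, 2)), Mul(-1, v))
Function('T')(k) = Mul(Rational(51, 2), Pow(k, -1)) (Function('T')(k) = Mul(51, Pow(Mul(2, k), -1)) = Mul(51, Mul(Rational(1, 2), Pow(k, -1))) = Mul(Rational(51, 2), Pow(k, -1)))
Function('a')(I) = Add(-4, I, Pow(6, Rational(1, 2))) (Function('a')(I) = Add(I, Add(Pow(Add(2, 4), Rational(1, 2)), Mul(-1, 4))) = Add(I, Add(Pow(6, Rational(1, 2)), -4)) = Add(I, Add(-4, Pow(6, Rational(1, 2)))) = Add(-4, I, Pow(6, Rational(1, 2))))
Mul(Add(842, Function('a')(67)), Pow(Add(Function('T')(10), -3623), -1)) = Mul(Add(842, Add(-4, 67, Pow(6, Rational(1, 2)))), Pow(Add(Mul(Rational(51, 2), Pow(10, -1)), -3623), -1)) = Mul(Add(842, Add(63, Pow(6, Rational(1, 2)))), Pow(Add(Mul(Rational(51, 2), Rational(1, 10)), -3623), -1)) = Mul(Add(905, Pow(6, Rational(1, 2))), Pow(Add(Rational(51, 20), -3623), -1)) = Mul(Add(905, Pow(6, Rational(1, 2))), Pow(Rational(-72409, 20), -1)) = Mul(Add(905, Pow(6, Rational(1, 2))), Rational(-20, 72409)) = Add(Rational(-18100, 72409), Mul(Rational(-20, 72409), Pow(6, Rational(1, 2))))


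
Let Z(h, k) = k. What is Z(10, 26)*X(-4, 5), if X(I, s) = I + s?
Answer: 26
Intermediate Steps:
Z(10, 26)*X(-4, 5) = 26*(-4 + 5) = 26*1 = 26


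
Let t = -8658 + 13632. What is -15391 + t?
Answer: -10417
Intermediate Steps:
t = 4974
-15391 + t = -15391 + 4974 = -10417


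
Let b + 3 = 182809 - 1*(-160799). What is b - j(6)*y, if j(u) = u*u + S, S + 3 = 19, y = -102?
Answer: 348909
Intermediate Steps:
S = 16 (S = -3 + 19 = 16)
b = 343605 (b = -3 + (182809 - 1*(-160799)) = -3 + (182809 + 160799) = -3 + 343608 = 343605)
j(u) = 16 + u**2 (j(u) = u*u + 16 = u**2 + 16 = 16 + u**2)
b - j(6)*y = 343605 - (16 + 6**2)*(-102) = 343605 - (16 + 36)*(-102) = 343605 - 52*(-102) = 343605 - 1*(-5304) = 343605 + 5304 = 348909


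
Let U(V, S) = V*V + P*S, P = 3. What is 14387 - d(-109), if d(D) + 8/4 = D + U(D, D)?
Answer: 2944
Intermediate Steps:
U(V, S) = V² + 3*S (U(V, S) = V*V + 3*S = V² + 3*S)
d(D) = -2 + D² + 4*D (d(D) = -2 + (D + (D² + 3*D)) = -2 + (D² + 4*D) = -2 + D² + 4*D)
14387 - d(-109) = 14387 - (-2 + (-109)² + 4*(-109)) = 14387 - (-2 + 11881 - 436) = 14387 - 1*11443 = 14387 - 11443 = 2944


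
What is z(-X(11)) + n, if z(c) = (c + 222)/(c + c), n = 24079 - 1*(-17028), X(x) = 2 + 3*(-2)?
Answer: 164541/4 ≈ 41135.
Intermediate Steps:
X(x) = -4 (X(x) = 2 - 6 = -4)
n = 41107 (n = 24079 + 17028 = 41107)
z(c) = (222 + c)/(2*c) (z(c) = (222 + c)/((2*c)) = (222 + c)*(1/(2*c)) = (222 + c)/(2*c))
z(-X(11)) + n = (222 - 1*(-4))/(2*((-1*(-4)))) + 41107 = (1/2)*(222 + 4)/4 + 41107 = (1/2)*(1/4)*226 + 41107 = 113/4 + 41107 = 164541/4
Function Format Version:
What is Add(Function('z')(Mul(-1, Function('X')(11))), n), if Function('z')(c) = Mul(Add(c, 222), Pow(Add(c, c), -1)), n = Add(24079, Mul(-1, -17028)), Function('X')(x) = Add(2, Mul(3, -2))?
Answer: Rational(164541, 4) ≈ 41135.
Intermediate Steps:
Function('X')(x) = -4 (Function('X')(x) = Add(2, -6) = -4)
n = 41107 (n = Add(24079, 17028) = 41107)
Function('z')(c) = Mul(Rational(1, 2), Pow(c, -1), Add(222, c)) (Function('z')(c) = Mul(Add(222, c), Pow(Mul(2, c), -1)) = Mul(Add(222, c), Mul(Rational(1, 2), Pow(c, -1))) = Mul(Rational(1, 2), Pow(c, -1), Add(222, c)))
Add(Function('z')(Mul(-1, Function('X')(11))), n) = Add(Mul(Rational(1, 2), Pow(Mul(-1, -4), -1), Add(222, Mul(-1, -4))), 41107) = Add(Mul(Rational(1, 2), Pow(4, -1), Add(222, 4)), 41107) = Add(Mul(Rational(1, 2), Rational(1, 4), 226), 41107) = Add(Rational(113, 4), 41107) = Rational(164541, 4)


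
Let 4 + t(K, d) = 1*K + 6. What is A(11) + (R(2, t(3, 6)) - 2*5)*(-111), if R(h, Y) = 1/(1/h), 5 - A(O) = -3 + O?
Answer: 885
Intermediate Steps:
A(O) = 8 - O (A(O) = 5 - (-3 + O) = 5 + (3 - O) = 8 - O)
t(K, d) = 2 + K (t(K, d) = -4 + (1*K + 6) = -4 + (K + 6) = -4 + (6 + K) = 2 + K)
R(h, Y) = h
A(11) + (R(2, t(3, 6)) - 2*5)*(-111) = (8 - 1*11) + (2 - 2*5)*(-111) = (8 - 11) + (2 - 10)*(-111) = -3 - 8*(-111) = -3 + 888 = 885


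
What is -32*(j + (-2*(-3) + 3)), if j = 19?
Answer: -896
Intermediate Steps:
-32*(j + (-2*(-3) + 3)) = -32*(19 + (-2*(-3) + 3)) = -32*(19 + (6 + 3)) = -32*(19 + 9) = -32*28 = -896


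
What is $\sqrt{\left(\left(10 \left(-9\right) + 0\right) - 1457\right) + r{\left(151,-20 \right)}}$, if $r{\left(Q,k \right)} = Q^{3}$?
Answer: $2 \sqrt{860351} \approx 1855.1$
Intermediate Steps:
$\sqrt{\left(\left(10 \left(-9\right) + 0\right) - 1457\right) + r{\left(151,-20 \right)}} = \sqrt{\left(\left(10 \left(-9\right) + 0\right) - 1457\right) + 151^{3}} = \sqrt{\left(\left(-90 + 0\right) - 1457\right) + 3442951} = \sqrt{\left(-90 - 1457\right) + 3442951} = \sqrt{-1547 + 3442951} = \sqrt{3441404} = 2 \sqrt{860351}$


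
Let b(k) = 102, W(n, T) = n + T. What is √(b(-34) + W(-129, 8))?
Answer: I*√19 ≈ 4.3589*I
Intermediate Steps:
W(n, T) = T + n
√(b(-34) + W(-129, 8)) = √(102 + (8 - 129)) = √(102 - 121) = √(-19) = I*√19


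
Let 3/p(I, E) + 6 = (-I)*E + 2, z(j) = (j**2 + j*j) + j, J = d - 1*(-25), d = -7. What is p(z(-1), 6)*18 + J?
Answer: 63/5 ≈ 12.600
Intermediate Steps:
J = 18 (J = -7 - 1*(-25) = -7 + 25 = 18)
z(j) = j + 2*j**2 (z(j) = (j**2 + j**2) + j = 2*j**2 + j = j + 2*j**2)
p(I, E) = 3/(-4 - E*I) (p(I, E) = 3/(-6 + ((-I)*E + 2)) = 3/(-6 + (-E*I + 2)) = 3/(-6 + (2 - E*I)) = 3/(-4 - E*I))
p(z(-1), 6)*18 + J = -3/(4 + 6*(-(1 + 2*(-1))))*18 + 18 = -3/(4 + 6*(-(1 - 2)))*18 + 18 = -3/(4 + 6*(-1*(-1)))*18 + 18 = -3/(4 + 6*1)*18 + 18 = -3/(4 + 6)*18 + 18 = -3/10*18 + 18 = -27/5 + 18 = 63/5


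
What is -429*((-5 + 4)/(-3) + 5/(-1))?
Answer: 2002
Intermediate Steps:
-429*((-5 + 4)/(-3) + 5/(-1)) = -429*(-1*(-⅓) + 5*(-1)) = -429*(⅓ - 5) = -429*(-14/3) = 2002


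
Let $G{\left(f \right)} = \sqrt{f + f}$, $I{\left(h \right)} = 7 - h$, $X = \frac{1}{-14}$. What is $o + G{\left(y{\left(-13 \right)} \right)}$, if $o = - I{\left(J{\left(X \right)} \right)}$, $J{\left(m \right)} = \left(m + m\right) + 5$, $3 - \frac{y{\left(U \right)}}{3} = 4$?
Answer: $- \frac{15}{7} + i \sqrt{6} \approx -2.1429 + 2.4495 i$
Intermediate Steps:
$X = - \frac{1}{14} \approx -0.071429$
$y{\left(U \right)} = -3$ ($y{\left(U \right)} = 9 - 12 = -3$)
$J{\left(m \right)} = 5 + 2 m$ ($J{\left(m \right)} = 2 m + 5 = 5 + 2 m$)
$G{\left(f \right)} = \sqrt{2} \sqrt{f}$ ($G{\left(f \right)} = \sqrt{2 f} = \sqrt{2} \sqrt{f}$)
$o = - \frac{15}{7}$ ($o = - (7 - \left(5 + 2 \left(- \frac{1}{14}\right)\right)) = - (7 - \left(5 - \frac{1}{7}\right)) = - (7 - \frac{34}{7}) = \left(-1\right) \frac{15}{7} = - \frac{15}{7} \approx -2.1429$)
$o + G{\left(y{\left(-13 \right)} \right)} = - \frac{15}{7} + \sqrt{2} \sqrt{-3} = - \frac{15}{7} + \sqrt{2} i \sqrt{3} = - \frac{15}{7} + i \sqrt{6}$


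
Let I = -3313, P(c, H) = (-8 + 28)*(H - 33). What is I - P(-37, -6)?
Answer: -2533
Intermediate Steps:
P(c, H) = -660 + 20*H (P(c, H) = 20*(-33 + H) = -660 + 20*H)
I - P(-37, -6) = -3313 - (-660 + 20*(-6)) = -3313 - (-660 - 120) = -3313 - 1*(-780) = -3313 + 780 = -2533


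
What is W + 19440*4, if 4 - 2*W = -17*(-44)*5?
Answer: 75892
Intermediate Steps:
W = -1868 (W = 2 - (-17*(-44))*5/2 = 2 - 374*5 = 2 - ½*3740 = 2 - 1870 = -1868)
W + 19440*4 = -1868 + 19440*4 = -1868 + 77760 = 75892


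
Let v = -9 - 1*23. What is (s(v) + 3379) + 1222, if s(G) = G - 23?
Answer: 4546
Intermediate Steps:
v = -32 (v = -9 - 23 = -32)
s(G) = -23 + G
(s(v) + 3379) + 1222 = ((-23 - 32) + 3379) + 1222 = (-55 + 3379) + 1222 = 3324 + 1222 = 4546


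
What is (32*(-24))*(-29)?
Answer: 22272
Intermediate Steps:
(32*(-24))*(-29) = -768*(-29) = 22272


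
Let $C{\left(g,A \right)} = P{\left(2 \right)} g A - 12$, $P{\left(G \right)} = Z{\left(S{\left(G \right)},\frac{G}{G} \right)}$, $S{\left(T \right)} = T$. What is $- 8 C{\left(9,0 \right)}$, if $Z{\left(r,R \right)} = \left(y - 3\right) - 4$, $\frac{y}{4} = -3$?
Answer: $96$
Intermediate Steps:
$y = -12$ ($y = 4 \left(-3\right) = -12$)
$Z{\left(r,R \right)} = -19$ ($Z{\left(r,R \right)} = \left(-12 - 3\right) - 4 = -15 - 4 = -19$)
$P{\left(G \right)} = -19$
$C{\left(g,A \right)} = -12 - 19 A g$ ($C{\left(g,A \right)} = - 19 g A - 12 = - 19 A g - 12 = -12 - 19 A g$)
$- 8 C{\left(9,0 \right)} = - 8 \left(-12 - 0 \cdot 9\right) = - 8 \left(-12 + 0\right) = \left(-8\right) \left(-12\right) = 96$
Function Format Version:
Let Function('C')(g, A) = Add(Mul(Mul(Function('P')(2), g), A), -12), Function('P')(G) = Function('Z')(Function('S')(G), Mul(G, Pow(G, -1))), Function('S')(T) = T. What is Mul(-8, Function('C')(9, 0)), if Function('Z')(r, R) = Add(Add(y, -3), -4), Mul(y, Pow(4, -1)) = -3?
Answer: 96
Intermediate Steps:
y = -12 (y = Mul(4, -3) = -12)
Function('Z')(r, R) = -19 (Function('Z')(r, R) = Add(Add(-12, -3), -4) = Add(-15, -4) = -19)
Function('P')(G) = -19
Function('C')(g, A) = Add(-12, Mul(-19, A, g)) (Function('C')(g, A) = Add(Mul(Mul(-19, g), A), -12) = Add(Mul(-19, A, g), -12) = Add(-12, Mul(-19, A, g)))
Mul(-8, Function('C')(9, 0)) = Mul(-8, Add(-12, Mul(-19, 0, 9))) = Mul(-8, Add(-12, 0)) = Mul(-8, -12) = 96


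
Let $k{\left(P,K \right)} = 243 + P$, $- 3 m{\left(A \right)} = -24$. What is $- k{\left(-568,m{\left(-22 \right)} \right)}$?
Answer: $325$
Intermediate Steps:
$m{\left(A \right)} = 8$ ($m{\left(A \right)} = \left(- \frac{1}{3}\right) \left(-24\right) = 8$)
$- k{\left(-568,m{\left(-22 \right)} \right)} = - (243 - 568) = \left(-1\right) \left(-325\right) = 325$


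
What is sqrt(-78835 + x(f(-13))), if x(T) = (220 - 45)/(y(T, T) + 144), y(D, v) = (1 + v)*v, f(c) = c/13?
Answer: I*sqrt(11352065)/12 ≈ 280.77*I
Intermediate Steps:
f(c) = c/13 (f(c) = c*(1/13) = c/13)
y(D, v) = v*(1 + v)
x(T) = 175/(144 + T*(1 + T)) (x(T) = (220 - 45)/(T*(1 + T) + 144) = 175/(144 + T*(1 + T)))
sqrt(-78835 + x(f(-13))) = sqrt(-78835 + 175/(144 + ((1/13)*(-13))*(1 + (1/13)*(-13)))) = sqrt(-78835 + 175/(144 - (1 - 1))) = sqrt(-78835 + 175/(144 - 1*0)) = sqrt(-78835 + 175/(144 + 0)) = sqrt(-78835 + 175/144) = sqrt(-11352065/144) = I*sqrt(11352065)/12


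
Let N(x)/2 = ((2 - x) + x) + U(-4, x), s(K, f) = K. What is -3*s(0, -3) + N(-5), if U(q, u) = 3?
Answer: 10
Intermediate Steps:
N(x) = 10 (N(x) = 2*(((2 - x) + x) + 3) = 2*(2 + 3) = 2*5 = 10)
-3*s(0, -3) + N(-5) = -3*0 + 10 = 0 + 10 = 10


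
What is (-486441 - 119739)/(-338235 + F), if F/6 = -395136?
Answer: 202060/903017 ≈ 0.22376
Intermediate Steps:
F = -2370816 (F = 6*(-395136) = -2370816)
(-486441 - 119739)/(-338235 + F) = (-486441 - 119739)/(-338235 - 2370816) = -606180/(-2709051) = -606180*(-1/2709051) = 202060/903017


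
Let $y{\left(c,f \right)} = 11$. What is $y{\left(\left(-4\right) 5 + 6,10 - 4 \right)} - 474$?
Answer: $-463$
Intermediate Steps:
$y{\left(\left(-4\right) 5 + 6,10 - 4 \right)} - 474 = 11 - 474 = -463$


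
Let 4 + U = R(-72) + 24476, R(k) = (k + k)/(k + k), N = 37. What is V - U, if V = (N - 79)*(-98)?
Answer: -20357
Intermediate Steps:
R(k) = 1 (R(k) = (2*k)/((2*k)) = (2*k)*(1/(2*k)) = 1)
U = 24473 (U = -4 + (1 + 24476) = -4 + 24477 = 24473)
V = 4116 (V = (37 - 79)*(-98) = -42*(-98) = 4116)
V - U = 4116 - 1*24473 = 4116 - 24473 = -20357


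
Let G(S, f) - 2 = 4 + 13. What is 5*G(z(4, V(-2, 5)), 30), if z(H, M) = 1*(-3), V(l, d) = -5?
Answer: 95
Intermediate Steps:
z(H, M) = -3
G(S, f) = 19 (G(S, f) = 2 + (4 + 13) = 2 + 17 = 19)
5*G(z(4, V(-2, 5)), 30) = 5*19 = 95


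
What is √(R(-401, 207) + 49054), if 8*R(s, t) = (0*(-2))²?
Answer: √49054 ≈ 221.48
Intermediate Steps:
R(s, t) = 0 (R(s, t) = (0*(-2))²/8 = (⅛)*0² = (⅛)*0 = 0)
√(R(-401, 207) + 49054) = √(0 + 49054) = √49054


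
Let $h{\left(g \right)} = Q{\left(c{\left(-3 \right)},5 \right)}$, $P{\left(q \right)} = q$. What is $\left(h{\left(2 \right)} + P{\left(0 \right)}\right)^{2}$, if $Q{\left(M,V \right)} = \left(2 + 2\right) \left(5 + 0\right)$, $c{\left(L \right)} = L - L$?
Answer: $400$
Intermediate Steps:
$c{\left(L \right)} = 0$
$Q{\left(M,V \right)} = 20$ ($Q{\left(M,V \right)} = 4 \cdot 5 = 20$)
$h{\left(g \right)} = 20$
$\left(h{\left(2 \right)} + P{\left(0 \right)}\right)^{2} = \left(20 + 0\right)^{2} = 20^{2} = 400$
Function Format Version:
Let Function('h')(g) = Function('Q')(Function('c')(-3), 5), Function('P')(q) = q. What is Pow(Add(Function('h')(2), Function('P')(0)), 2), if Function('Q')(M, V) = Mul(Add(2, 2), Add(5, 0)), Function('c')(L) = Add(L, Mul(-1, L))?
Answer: 400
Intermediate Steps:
Function('c')(L) = 0
Function('Q')(M, V) = 20 (Function('Q')(M, V) = Mul(4, 5) = 20)
Function('h')(g) = 20
Pow(Add(Function('h')(2), Function('P')(0)), 2) = Pow(Add(20, 0), 2) = Pow(20, 2) = 400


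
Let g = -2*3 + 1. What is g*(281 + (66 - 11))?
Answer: -1680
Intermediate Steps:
g = -5 (g = -6 + 1 = -5)
g*(281 + (66 - 11)) = -5*(281 + (66 - 11)) = -5*(281 + 55) = -5*336 = -1680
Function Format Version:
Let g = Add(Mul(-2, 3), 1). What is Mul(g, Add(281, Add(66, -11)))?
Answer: -1680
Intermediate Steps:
g = -5 (g = Add(-6, 1) = -5)
Mul(g, Add(281, Add(66, -11))) = Mul(-5, Add(281, Add(66, -11))) = Mul(-5, Add(281, 55)) = Mul(-5, 336) = -1680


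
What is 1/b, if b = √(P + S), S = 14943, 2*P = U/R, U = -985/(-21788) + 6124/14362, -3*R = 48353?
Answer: 2*√855242415972444995290033039542/226096328226389601 ≈ 0.0081805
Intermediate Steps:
R = -48353/3 (R = -⅓*48353 = -48353/3 ≈ -16118.)
U = 73788141/156459628 (U = -985*(-1/21788) + 6124*(1/14362) = 985/21788 + 3062/7181 = 73788141/156459628 ≈ 0.47161)
P = -221364423/15130584785368 (P = (73788141/(156459628*(-48353/3)))/2 = ((73788141/156459628)*(-3/48353))/2 = (½)*(-221364423/7565292392684) = -221364423/15130584785368 ≈ -1.4630e-5)
b = √855242415972444995290033039542/7565292392684 (b = √(-221364423/15130584785368 + 14943) = √(226096328226389601/15130584785368) = √855242415972444995290033039542/7565292392684 ≈ 122.24)
1/b = 1/(√855242415972444995290033039542/7565292392684) = 2*√855242415972444995290033039542/226096328226389601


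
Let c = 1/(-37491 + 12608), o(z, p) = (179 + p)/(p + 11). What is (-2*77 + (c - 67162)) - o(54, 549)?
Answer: -16750563769/248830 ≈ -67317.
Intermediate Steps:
o(z, p) = (179 + p)/(11 + p)
c = -1/24883 (c = 1/(-24883) = -1/24883 ≈ -4.0188e-5)
(-2*77 + (c - 67162)) - o(54, 549) = (-2*77 + (-1/24883 - 67162)) - (179 + 549)/(11 + 549) = (-154 - 1671192047/24883) - 728/560 = -1675024029/24883 - 728/560 = -1675024029/24883 - 1*13/10 = -1675024029/24883 - 13/10 = -16750563769/248830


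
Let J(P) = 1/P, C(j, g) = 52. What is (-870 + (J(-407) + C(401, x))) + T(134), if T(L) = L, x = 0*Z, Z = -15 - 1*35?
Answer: -278389/407 ≈ -684.00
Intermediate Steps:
Z = -50 (Z = -15 - 35 = -50)
x = 0 (x = 0*(-50) = 0)
(-870 + (J(-407) + C(401, x))) + T(134) = (-870 + (1/(-407) + 52)) + 134 = (-870 + (-1/407 + 52)) + 134 = (-870 + 21163/407) + 134 = -332927/407 + 134 = -278389/407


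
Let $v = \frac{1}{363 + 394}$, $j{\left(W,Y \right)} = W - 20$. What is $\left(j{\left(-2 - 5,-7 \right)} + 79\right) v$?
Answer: $\frac{52}{757} \approx 0.068692$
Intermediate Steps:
$j{\left(W,Y \right)} = -20 + W$
$v = \frac{1}{757} \approx 0.001321$
$\left(j{\left(-2 - 5,-7 \right)} + 79\right) v = \left(\left(-20 - 7\right) + 79\right) \frac{1}{757} = \left(-27 + 79\right) \frac{1}{757} = 52 \cdot \frac{1}{757} = \frac{52}{757}$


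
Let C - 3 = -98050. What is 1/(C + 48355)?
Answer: -1/49692 ≈ -2.0124e-5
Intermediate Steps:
C = -98047 (C = 3 - 98050 = -98047)
1/(C + 48355) = 1/(-98047 + 48355) = 1/(-49692) = -1/49692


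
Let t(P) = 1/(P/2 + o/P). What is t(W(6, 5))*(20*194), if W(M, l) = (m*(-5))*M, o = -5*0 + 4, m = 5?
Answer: -291000/5627 ≈ -51.715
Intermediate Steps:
o = 4 (o = 0 + 4 = 4)
W(M, l) = -25*M (W(M, l) = (5*(-5))*M = -25*M)
t(P) = 1/(P/2 + 4/P)
t(W(6, 5))*(20*194) = (2*(-25*6)/(8 + (-25*6)²))*(20*194) = (2*(-150)/(8 + (-150)²))*3880 = (2*(-150)/(8 + 22500))*3880 = (2*(-150)/22508)*3880 = (2*(-150)*(1/22508))*3880 = -75/5627*3880 = -291000/5627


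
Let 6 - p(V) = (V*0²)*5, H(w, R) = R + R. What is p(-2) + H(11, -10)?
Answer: -14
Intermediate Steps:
H(w, R) = 2*R
p(V) = 6 (p(V) = 6 - V*0²*5 = 6 - V*0*5 = 6 - 0*5 = 6 - 1*0 = 6 + 0 = 6)
p(-2) + H(11, -10) = 6 + 2*(-10) = 6 - 20 = -14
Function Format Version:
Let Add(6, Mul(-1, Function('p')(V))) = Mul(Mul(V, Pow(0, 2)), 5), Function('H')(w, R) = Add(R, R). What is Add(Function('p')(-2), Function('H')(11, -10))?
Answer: -14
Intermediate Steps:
Function('H')(w, R) = Mul(2, R)
Function('p')(V) = 6 (Function('p')(V) = Add(6, Mul(-1, Mul(Mul(V, Pow(0, 2)), 5))) = Add(6, Mul(-1, Mul(Mul(V, 0), 5))) = Add(6, Mul(-1, Mul(0, 5))) = Add(6, Mul(-1, 0)) = Add(6, 0) = 6)
Add(Function('p')(-2), Function('H')(11, -10)) = Add(6, Mul(2, -10)) = Add(6, -20) = -14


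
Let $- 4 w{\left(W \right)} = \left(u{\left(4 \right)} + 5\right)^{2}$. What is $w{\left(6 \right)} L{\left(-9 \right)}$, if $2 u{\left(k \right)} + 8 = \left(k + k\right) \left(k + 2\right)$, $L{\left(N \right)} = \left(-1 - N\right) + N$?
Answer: $\frac{625}{4} \approx 156.25$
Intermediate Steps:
$L{\left(N \right)} = -1$
$u{\left(k \right)} = -4 + k \left(2 + k\right)$ ($u{\left(k \right)} = -4 + \frac{\left(k + k\right) \left(k + 2\right)}{2} = -4 + \frac{2 k \left(2 + k\right)}{2} = -4 + k \left(2 + k\right)$)
$w{\left(W \right)} = - \frac{625}{4}$ ($w{\left(W \right)} = - \frac{\left(\left(-4 + 4^{2} + 2 \cdot 4\right) + 5\right)^{2}}{4} = - \frac{\left(\left(-4 + 16 + 8\right) + 5\right)^{2}}{4} = - \frac{\left(20 + 5\right)^{2}}{4} = - \frac{25^{2}}{4} = \left(- \frac{1}{4}\right) 625 = - \frac{625}{4}$)
$w{\left(6 \right)} L{\left(-9 \right)} = \left(- \frac{625}{4}\right) \left(-1\right) = \frac{625}{4}$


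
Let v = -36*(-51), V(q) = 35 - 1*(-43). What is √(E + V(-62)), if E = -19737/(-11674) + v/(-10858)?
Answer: √319421471910263034/63378146 ≈ 8.9175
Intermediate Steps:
V(q) = 78 (V(q) = 35 + 43 = 78)
v = 1836
E = 96435441/63378146 (E = -19737/(-11674) + 1836/(-10858) = -19737*(-1/11674) + 1836*(-1/10858) = 19737/11674 - 918/5429 = 96435441/63378146 ≈ 1.5216)
√(E + V(-62)) = √(96435441/63378146 + 78) = √(5039930829/63378146) = √319421471910263034/63378146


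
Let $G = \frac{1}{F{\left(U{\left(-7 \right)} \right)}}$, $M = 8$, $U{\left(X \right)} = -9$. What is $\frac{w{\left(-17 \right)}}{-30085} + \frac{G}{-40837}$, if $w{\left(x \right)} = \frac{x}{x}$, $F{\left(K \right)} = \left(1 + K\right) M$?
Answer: $- \frac{2583483}{78629193280} \approx -3.2857 \cdot 10^{-5}$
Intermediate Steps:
$F{\left(K \right)} = 8 + 8 K$ ($F{\left(K \right)} = \left(1 + K\right) 8 = 8 + 8 K$)
$w{\left(x \right)} = 1$
$G = - \frac{1}{64}$ ($G = \frac{1}{8 + 8 \left(-9\right)} = \frac{1}{8 - 72} = \frac{1}{-64} = - \frac{1}{64} \approx -0.015625$)
$\frac{w{\left(-17 \right)}}{-30085} + \frac{G}{-40837} = 1 \frac{1}{-30085} - \frac{1}{64 \left(-40837\right)} = 1 \left(- \frac{1}{30085}\right) - - \frac{1}{2613568} = - \frac{1}{30085} + \frac{1}{2613568} = - \frac{2583483}{78629193280}$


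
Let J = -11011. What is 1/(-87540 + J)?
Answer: -1/98551 ≈ -1.0147e-5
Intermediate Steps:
1/(-87540 + J) = 1/(-87540 - 11011) = 1/(-98551) = -1/98551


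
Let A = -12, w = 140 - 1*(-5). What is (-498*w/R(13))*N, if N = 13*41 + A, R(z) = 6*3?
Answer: -6270235/3 ≈ -2.0901e+6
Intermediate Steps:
R(z) = 18
w = 145 (w = 140 + 5 = 145)
N = 521 (N = 13*41 - 12 = 533 - 12 = 521)
(-498*w/R(13))*N = -498/(18/145)*521 = -498/(18*(1/145))*521 = -498/18/145*521 = -498*145/18*521 = -12035/3*521 = -6270235/3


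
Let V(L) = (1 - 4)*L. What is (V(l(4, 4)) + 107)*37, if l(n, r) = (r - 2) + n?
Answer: 3293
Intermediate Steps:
l(n, r) = -2 + n + r (l(n, r) = (-2 + r) + n = -2 + n + r)
V(L) = -3*L
(V(l(4, 4)) + 107)*37 = (-3*(-2 + 4 + 4) + 107)*37 = (-3*6 + 107)*37 = (-18 + 107)*37 = 89*37 = 3293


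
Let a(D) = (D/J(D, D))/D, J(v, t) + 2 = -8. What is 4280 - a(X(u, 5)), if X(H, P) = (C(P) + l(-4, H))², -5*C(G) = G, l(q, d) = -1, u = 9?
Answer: 42801/10 ≈ 4280.1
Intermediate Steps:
J(v, t) = -10 (J(v, t) = -2 - 8 = -10)
C(G) = -G/5
X(H, P) = (-1 - P/5)² (X(H, P) = (-P/5 - 1)² = (-1 - P/5)²)
a(D) = -⅒ (a(D) = (D/(-10))/D = (D*(-⅒))/D = (-D/10)/D = -⅒)
4280 - a(X(u, 5)) = 4280 - 1*(-⅒) = 4280 + ⅒ = 42801/10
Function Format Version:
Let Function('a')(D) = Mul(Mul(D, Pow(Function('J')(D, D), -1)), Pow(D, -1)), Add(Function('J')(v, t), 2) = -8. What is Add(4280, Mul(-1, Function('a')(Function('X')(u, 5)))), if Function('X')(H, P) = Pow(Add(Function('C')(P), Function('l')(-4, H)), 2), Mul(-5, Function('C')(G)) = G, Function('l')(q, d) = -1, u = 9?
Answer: Rational(42801, 10) ≈ 4280.1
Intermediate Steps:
Function('J')(v, t) = -10 (Function('J')(v, t) = Add(-2, -8) = -10)
Function('C')(G) = Mul(Rational(-1, 5), G)
Function('X')(H, P) = Pow(Add(-1, Mul(Rational(-1, 5), P)), 2) (Function('X')(H, P) = Pow(Add(Mul(Rational(-1, 5), P), -1), 2) = Pow(Add(-1, Mul(Rational(-1, 5), P)), 2))
Function('a')(D) = Rational(-1, 10) (Function('a')(D) = Mul(Mul(D, Pow(-10, -1)), Pow(D, -1)) = Mul(Mul(D, Rational(-1, 10)), Pow(D, -1)) = Mul(Mul(Rational(-1, 10), D), Pow(D, -1)) = Rational(-1, 10))
Add(4280, Mul(-1, Function('a')(Function('X')(u, 5)))) = Add(4280, Mul(-1, Rational(-1, 10))) = Add(4280, Rational(1, 10)) = Rational(42801, 10)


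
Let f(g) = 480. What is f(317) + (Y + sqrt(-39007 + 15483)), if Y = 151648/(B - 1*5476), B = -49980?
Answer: 827101/1733 + 2*I*sqrt(5881) ≈ 477.27 + 153.38*I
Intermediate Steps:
Y = -4739/1733 (Y = 151648/(-49980 - 1*5476) = 151648/(-49980 - 5476) = 151648/(-55456) = 151648*(-1/55456) = -4739/1733 ≈ -2.7346)
f(317) + (Y + sqrt(-39007 + 15483)) = 480 + (-4739/1733 + sqrt(-39007 + 15483)) = 480 + (-4739/1733 + sqrt(-23524)) = 480 + (-4739/1733 + 2*I*sqrt(5881)) = 827101/1733 + 2*I*sqrt(5881)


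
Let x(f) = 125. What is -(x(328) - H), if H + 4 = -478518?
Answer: -478647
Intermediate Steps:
H = -478522 (H = -4 - 478518 = -478522)
-(x(328) - H) = -(125 - 1*(-478522)) = -(125 + 478522) = -1*478647 = -478647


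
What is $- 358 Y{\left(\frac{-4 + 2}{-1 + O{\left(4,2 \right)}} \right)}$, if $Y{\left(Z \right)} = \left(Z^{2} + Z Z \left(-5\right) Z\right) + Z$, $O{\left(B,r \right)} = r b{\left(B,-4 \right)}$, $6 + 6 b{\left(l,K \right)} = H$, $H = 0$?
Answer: $\frac{3580}{27} \approx 132.59$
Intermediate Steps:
$b{\left(l,K \right)} = -1$ ($b{\left(l,K \right)} = -1 + \frac{1}{6} \cdot 0 = -1 + 0 = -1$)
$O{\left(B,r \right)} = - r$ ($O{\left(B,r \right)} = r \left(-1\right) = - r$)
$Y{\left(Z \right)} = Z + Z^{2} - 5 Z^{3}$ ($Y{\left(Z \right)} = \left(Z^{2} + Z^{2} \left(-5\right) Z\right) + Z = \left(Z^{2} + - 5 Z^{2} Z\right) + Z = \left(Z^{2} - 5 Z^{3}\right) + Z = Z + Z^{2} - 5 Z^{3}$)
$- 358 Y{\left(\frac{-4 + 2}{-1 + O{\left(4,2 \right)}} \right)} = - 358 \frac{-4 + 2}{-1 - 2} \left(1 + \frac{-4 + 2}{-1 - 2} - 5 \left(\frac{-4 + 2}{-1 - 2}\right)^{2}\right) = - 358 - \frac{2}{-1 - 2} \left(1 - \frac{2}{-1 - 2} - 5 \left(- \frac{2}{-1 - 2}\right)^{2}\right) = - 358 - \frac{2}{-3} \left(1 - \frac{2}{-3} - 5 \left(- \frac{2}{-3}\right)^{2}\right) = - 358 \left(-2\right) \left(- \frac{1}{3}\right) \left(1 - - \frac{2}{3} - 5 \left(\left(-2\right) \left(- \frac{1}{3}\right)\right)^{2}\right) = - 358 \frac{2 \left(1 + \frac{2}{3} - 5 \left(\frac{2}{3}\right)^{2}\right)}{3} = - 358 \frac{2 \left(1 + \frac{2}{3} - \frac{20}{9}\right)}{3} = - 358 \cdot \frac{2}{3} \left(- \frac{5}{9}\right) = \left(-358\right) \left(- \frac{10}{27}\right) = \frac{3580}{27}$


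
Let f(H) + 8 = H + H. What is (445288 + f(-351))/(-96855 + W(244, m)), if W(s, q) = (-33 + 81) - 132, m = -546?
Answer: -444578/96939 ≈ -4.5862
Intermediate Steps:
f(H) = -8 + 2*H (f(H) = -8 + (H + H) = -8 + 2*H)
W(s, q) = -84 (W(s, q) = 48 - 132 = -84)
(445288 + f(-351))/(-96855 + W(244, m)) = (445288 + (-8 + 2*(-351)))/(-96855 - 84) = (445288 + (-8 - 702))/(-96939) = (445288 - 710)*(-1/96939) = 444578*(-1/96939) = -444578/96939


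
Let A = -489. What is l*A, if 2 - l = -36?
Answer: -18582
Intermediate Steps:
l = 38 (l = 2 - 1*(-36) = 2 + 36 = 38)
l*A = 38*(-489) = -18582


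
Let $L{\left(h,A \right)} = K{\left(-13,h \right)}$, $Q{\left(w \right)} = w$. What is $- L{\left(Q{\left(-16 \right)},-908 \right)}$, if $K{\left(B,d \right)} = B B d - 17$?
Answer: $2721$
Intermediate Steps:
$K{\left(B,d \right)} = -17 + d B^{2}$ ($K{\left(B,d \right)} = B^{2} d - 17 = d B^{2} - 17 = -17 + d B^{2}$)
$L{\left(h,A \right)} = -17 + 169 h$ ($L{\left(h,A \right)} = -17 + h \left(-13\right)^{2} = -17 + h 169 = -17 + 169 h$)
$- L{\left(Q{\left(-16 \right)},-908 \right)} = - (-17 + 169 \left(-16\right)) = - (-17 - 2704) = \left(-1\right) \left(-2721\right) = 2721$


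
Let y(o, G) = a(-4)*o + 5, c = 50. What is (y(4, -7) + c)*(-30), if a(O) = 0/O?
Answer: -1650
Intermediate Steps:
a(O) = 0
y(o, G) = 5 (y(o, G) = 0*o + 5 = 0 + 5 = 5)
(y(4, -7) + c)*(-30) = (5 + 50)*(-30) = 55*(-30) = -1650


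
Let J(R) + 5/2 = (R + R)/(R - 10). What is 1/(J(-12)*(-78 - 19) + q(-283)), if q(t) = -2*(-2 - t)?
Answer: -22/9357 ≈ -0.0023512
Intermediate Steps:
J(R) = -5/2 + 2*R/(-10 + R) (J(R) = -5/2 + (R + R)/(R - 10) = -5/2 + (2*R)/(-10 + R) = -5/2 + 2*R/(-10 + R))
q(t) = 4 + 2*t
1/(J(-12)*(-78 - 19) + q(-283)) = 1/(((50 - 1*(-12))/(2*(-10 - 12)))*(-78 - 19) + (4 + 2*(-283))) = 1/(((½)*(50 + 12)/(-22))*(-97) + (4 - 566)) = 1/(((½)*(-1/22)*62)*(-97) - 562) = 1/(-31/22*(-97) - 562) = 1/(3007/22 - 562) = 1/(-9357/22) = -22/9357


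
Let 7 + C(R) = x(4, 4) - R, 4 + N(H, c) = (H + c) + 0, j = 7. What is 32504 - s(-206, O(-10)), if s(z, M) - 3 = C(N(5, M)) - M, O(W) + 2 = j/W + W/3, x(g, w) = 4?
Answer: 487394/15 ≈ 32493.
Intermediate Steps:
N(H, c) = -4 + H + c (N(H, c) = -4 + ((H + c) + 0) = -4 + (H + c) = -4 + H + c)
O(W) = -2 + 7/W + W/3 (O(W) = -2 + (7/W + W/3) = -2 + 7/W + W/3)
C(R) = -3 - R (C(R) = -7 + (4 - R) = -3 - R)
s(z, M) = -1 - 2*M (s(z, M) = 3 + ((-3 - (-4 + 5 + M)) - M) = 3 + ((-3 - (1 + M)) - M) = 3 + ((-3 + (-1 - M)) - M) = 3 + ((-4 - M) - M) = 3 + (-4 - 2*M) = -1 - 2*M)
32504 - s(-206, O(-10)) = 32504 - (-1 - 2*(-2 + 7/(-10) + (⅓)*(-10))) = 32504 - (-1 - 2*(-2 + 7*(-⅒) - 10/3)) = 32504 - (-1 - 2*(-2 - 7/10 - 10/3)) = 32504 - (-1 - 2*(-181/30)) = 32504 - (-1 + 181/15) = 32504 - 1*166/15 = 32504 - 166/15 = 487394/15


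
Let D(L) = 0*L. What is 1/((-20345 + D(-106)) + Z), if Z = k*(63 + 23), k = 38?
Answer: -1/17077 ≈ -5.8558e-5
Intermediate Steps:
D(L) = 0
Z = 3268 (Z = 38*(63 + 23) = 38*86 = 3268)
1/((-20345 + D(-106)) + Z) = 1/((-20345 + 0) + 3268) = 1/(-20345 + 3268) = 1/(-17077) = -1/17077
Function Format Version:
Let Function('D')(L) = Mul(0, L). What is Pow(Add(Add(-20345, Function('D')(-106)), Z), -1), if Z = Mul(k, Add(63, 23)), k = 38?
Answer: Rational(-1, 17077) ≈ -5.8558e-5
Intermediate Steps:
Function('D')(L) = 0
Z = 3268 (Z = Mul(38, Add(63, 23)) = Mul(38, 86) = 3268)
Pow(Add(Add(-20345, Function('D')(-106)), Z), -1) = Pow(Add(Add(-20345, 0), 3268), -1) = Pow(Add(-20345, 3268), -1) = Pow(-17077, -1) = Rational(-1, 17077)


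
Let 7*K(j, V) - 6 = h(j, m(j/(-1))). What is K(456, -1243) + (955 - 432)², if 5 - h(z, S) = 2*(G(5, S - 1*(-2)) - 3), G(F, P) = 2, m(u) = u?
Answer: 1914716/7 ≈ 2.7353e+5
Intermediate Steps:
h(z, S) = 7 (h(z, S) = 5 - 2*(2 - 3) = 5 - 2*(-1) = 5 - 1*(-2) = 5 + 2 = 7)
K(j, V) = 13/7 (K(j, V) = 6/7 + (⅐)*7 = 6/7 + 1 = 13/7)
K(456, -1243) + (955 - 432)² = 13/7 + (955 - 432)² = 13/7 + 523² = 13/7 + 273529 = 1914716/7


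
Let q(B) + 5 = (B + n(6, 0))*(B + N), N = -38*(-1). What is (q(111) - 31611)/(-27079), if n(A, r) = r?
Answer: 15077/27079 ≈ 0.55678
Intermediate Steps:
N = 38
q(B) = -5 + B*(38 + B) (q(B) = -5 + (B + 0)*(B + 38) = -5 + B*(38 + B))
(q(111) - 31611)/(-27079) = ((-5 + 111**2 + 38*111) - 31611)/(-27079) = ((-5 + 12321 + 4218) - 31611)*(-1/27079) = (16534 - 31611)*(-1/27079) = -15077*(-1/27079) = 15077/27079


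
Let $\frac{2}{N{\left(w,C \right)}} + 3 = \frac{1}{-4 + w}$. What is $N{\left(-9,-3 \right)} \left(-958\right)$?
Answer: $\frac{6227}{10} \approx 622.7$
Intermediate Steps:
$N{\left(w,C \right)} = \frac{2}{-3 + \frac{1}{-4 + w}}$
$N{\left(-9,-3 \right)} \left(-958\right) = \frac{2 \left(4 - -9\right)}{-13 + 3 \left(-9\right)} \left(-958\right) = \frac{2 \left(4 + 9\right)}{-13 - 27} \left(-958\right) = 2 \frac{1}{-40} \cdot 13 \left(-958\right) = 2 \left(- \frac{1}{40}\right) 13 \left(-958\right) = \left(- \frac{13}{20}\right) \left(-958\right) = \frac{6227}{10}$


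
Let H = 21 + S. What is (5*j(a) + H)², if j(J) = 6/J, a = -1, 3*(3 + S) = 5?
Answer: 961/9 ≈ 106.78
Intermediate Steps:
S = -4/3 (S = -3 + (⅓)*5 = -3 + 5/3 = -4/3 ≈ -1.3333)
H = 59/3 (H = 21 - 4/3 = 59/3 ≈ 19.667)
(5*j(a) + H)² = (5*(6/(-1)) + 59/3)² = (5*(6*(-1)) + 59/3)² = (5*(-6) + 59/3)² = (-30 + 59/3)² = (-31/3)² = 961/9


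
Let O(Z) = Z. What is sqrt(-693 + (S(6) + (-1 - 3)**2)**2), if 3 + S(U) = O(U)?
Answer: 2*I*sqrt(83) ≈ 18.221*I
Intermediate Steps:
S(U) = -3 + U
sqrt(-693 + (S(6) + (-1 - 3)**2)**2) = sqrt(-693 + ((-3 + 6) + (-1 - 3)**2)**2) = sqrt(-693 + (3 + (-4)**2)**2) = sqrt(-693 + (3 + 16)**2) = sqrt(-693 + 19**2) = sqrt(-693 + 361) = sqrt(-332) = 2*I*sqrt(83)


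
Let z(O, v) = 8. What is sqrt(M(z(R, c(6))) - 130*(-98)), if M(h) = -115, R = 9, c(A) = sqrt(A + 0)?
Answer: 5*sqrt(505) ≈ 112.36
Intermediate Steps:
c(A) = sqrt(A)
sqrt(M(z(R, c(6))) - 130*(-98)) = sqrt(-115 - 130*(-98)) = sqrt(-115 + 12740) = sqrt(12625) = 5*sqrt(505)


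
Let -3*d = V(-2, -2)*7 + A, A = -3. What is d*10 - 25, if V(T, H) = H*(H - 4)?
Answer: -295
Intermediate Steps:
V(T, H) = H*(-4 + H)
d = -27 (d = -(-2*(-4 - 2)*7 - 3)/3 = -(-2*(-6)*7 - 3)/3 = -(12*7 - 3)/3 = -(84 - 3)/3 = -1/3*81 = -27)
d*10 - 25 = -27*10 - 25 = -270 - 25 = -295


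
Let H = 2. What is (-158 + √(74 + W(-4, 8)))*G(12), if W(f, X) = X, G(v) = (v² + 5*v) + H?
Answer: -32548 + 206*√82 ≈ -30683.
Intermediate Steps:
G(v) = 2 + v² + 5*v (G(v) = (v² + 5*v) + 2 = 2 + v² + 5*v)
(-158 + √(74 + W(-4, 8)))*G(12) = (-158 + √(74 + 8))*(2 + 12² + 5*12) = (-158 + √82)*(2 + 144 + 60) = (-158 + √82)*206 = -32548 + 206*√82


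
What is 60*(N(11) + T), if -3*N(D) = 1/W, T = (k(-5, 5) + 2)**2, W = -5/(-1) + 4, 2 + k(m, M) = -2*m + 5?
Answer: 121480/9 ≈ 13498.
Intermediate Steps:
k(m, M) = 3 - 2*m (k(m, M) = -2 + (-2*m + 5) = -2 + (5 - 2*m) = 3 - 2*m)
W = 9 (W = -1*(-5) + 4 = 5 + 4 = 9)
T = 225 (T = ((3 - 2*(-5)) + 2)**2 = ((3 + 10) + 2)**2 = (13 + 2)**2 = 15**2 = 225)
N(D) = -1/27 (N(D) = -1/3/9 = -1/3*1/9 = -1/27)
60*(N(11) + T) = 60*(-1/27 + 225) = 60*(6074/27) = 121480/9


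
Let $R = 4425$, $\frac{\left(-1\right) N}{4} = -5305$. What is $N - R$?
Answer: $16795$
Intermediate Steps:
$N = 21220$ ($N = \left(-4\right) \left(-5305\right) = 21220$)
$N - R = 21220 - 4425 = 16795$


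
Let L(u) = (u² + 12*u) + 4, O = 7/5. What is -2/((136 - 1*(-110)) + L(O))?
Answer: -50/6719 ≈ -0.0074416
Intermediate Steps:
O = 7/5 (O = 7*(⅕) = 7/5 ≈ 1.4000)
L(u) = 4 + u² + 12*u
-2/((136 - 1*(-110)) + L(O)) = -2/((136 - 1*(-110)) + (4 + (7/5)² + 12*(7/5))) = -2/((136 + 110) + (4 + 49/25 + 84/5)) = -2/(246 + 569/25) = -2/(6719/25) = (25/6719)*(-2) = -50/6719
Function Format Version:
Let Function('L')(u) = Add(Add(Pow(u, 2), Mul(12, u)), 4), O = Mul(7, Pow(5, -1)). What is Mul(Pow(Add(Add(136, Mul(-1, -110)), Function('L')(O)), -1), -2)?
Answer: Rational(-50, 6719) ≈ -0.0074416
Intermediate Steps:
O = Rational(7, 5) (O = Mul(7, Rational(1, 5)) = Rational(7, 5) ≈ 1.4000)
Function('L')(u) = Add(4, Pow(u, 2), Mul(12, u))
Mul(Pow(Add(Add(136, Mul(-1, -110)), Function('L')(O)), -1), -2) = Mul(Pow(Add(Add(136, Mul(-1, -110)), Add(4, Pow(Rational(7, 5), 2), Mul(12, Rational(7, 5)))), -1), -2) = Mul(Pow(Add(Add(136, 110), Add(4, Rational(49, 25), Rational(84, 5))), -1), -2) = Mul(Pow(Add(246, Rational(569, 25)), -1), -2) = Mul(Pow(Rational(6719, 25), -1), -2) = Mul(Rational(25, 6719), -2) = Rational(-50, 6719)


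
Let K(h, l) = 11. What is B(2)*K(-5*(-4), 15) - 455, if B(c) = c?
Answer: -433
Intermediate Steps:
B(2)*K(-5*(-4), 15) - 455 = 2*11 - 455 = 22 - 455 = -433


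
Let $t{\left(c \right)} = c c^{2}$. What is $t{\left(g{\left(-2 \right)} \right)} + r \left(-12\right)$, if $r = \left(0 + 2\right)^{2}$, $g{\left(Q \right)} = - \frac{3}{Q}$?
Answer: $- \frac{357}{8} \approx -44.625$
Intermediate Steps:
$t{\left(c \right)} = c^{3}$
$r = 4$ ($r = 2^{2} = 4$)
$t{\left(g{\left(-2 \right)} \right)} + r \left(-12\right) = \left(- \frac{3}{-2}\right)^{3} + 4 \left(-12\right) = \left(\left(-3\right) \left(- \frac{1}{2}\right)\right)^{3} - 48 = \left(\frac{3}{2}\right)^{3} - 48 = \frac{27}{8} - 48 = - \frac{357}{8}$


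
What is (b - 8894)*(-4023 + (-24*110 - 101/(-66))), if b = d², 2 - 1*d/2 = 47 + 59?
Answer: -7555505545/33 ≈ -2.2895e+8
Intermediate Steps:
d = -208 (d = 4 - 2*(47 + 59) = 4 - 2*106 = 4 - 212 = -208)
b = 43264 (b = (-208)² = 43264)
(b - 8894)*(-4023 + (-24*110 - 101/(-66))) = (43264 - 8894)*(-4023 + (-24*110 - 101/(-66))) = 34370*(-4023 + (-2640 - 101*(-1/66))) = 34370*(-4023 + (-2640 + 101/66)) = 34370*(-4023 - 174139/66) = 34370*(-439657/66) = -7555505545/33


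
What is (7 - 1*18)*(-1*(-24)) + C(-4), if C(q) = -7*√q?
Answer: -264 - 14*I ≈ -264.0 - 14.0*I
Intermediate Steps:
(7 - 1*18)*(-1*(-24)) + C(-4) = (7 - 1*18)*(-1*(-24)) - 14*I = (7 - 18)*24 - 14*I = -11*24 - 14*I = -264 - 14*I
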